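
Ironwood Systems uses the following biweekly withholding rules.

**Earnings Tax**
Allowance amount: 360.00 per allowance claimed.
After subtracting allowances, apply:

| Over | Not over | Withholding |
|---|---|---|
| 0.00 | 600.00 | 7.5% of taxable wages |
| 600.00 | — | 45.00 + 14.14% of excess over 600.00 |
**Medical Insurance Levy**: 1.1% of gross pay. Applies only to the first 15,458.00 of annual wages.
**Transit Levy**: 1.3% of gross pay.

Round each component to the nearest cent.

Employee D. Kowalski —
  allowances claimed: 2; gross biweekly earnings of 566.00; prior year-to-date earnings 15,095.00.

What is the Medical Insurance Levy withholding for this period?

Medical Insurance Levy: cap 15,458.00 − YTD 15,095.00 = 363.00 subject; 1.1% × 363.00 = 3.99

3.99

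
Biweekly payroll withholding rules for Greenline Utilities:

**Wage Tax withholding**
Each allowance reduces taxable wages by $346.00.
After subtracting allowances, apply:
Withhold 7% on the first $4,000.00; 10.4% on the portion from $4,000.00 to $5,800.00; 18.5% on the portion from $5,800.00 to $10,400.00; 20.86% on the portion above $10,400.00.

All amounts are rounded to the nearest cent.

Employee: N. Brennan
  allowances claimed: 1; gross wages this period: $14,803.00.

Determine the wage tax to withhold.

$2,164.49

Wage Tax: taxable = $14,803.00 − 1×$346.00 = $14,457.00
  $1,318.20 + 20.86% × ($14,457.00 − $10,400.00) = $1,318.20 + 20.86% × $4,057.00 = $2,164.49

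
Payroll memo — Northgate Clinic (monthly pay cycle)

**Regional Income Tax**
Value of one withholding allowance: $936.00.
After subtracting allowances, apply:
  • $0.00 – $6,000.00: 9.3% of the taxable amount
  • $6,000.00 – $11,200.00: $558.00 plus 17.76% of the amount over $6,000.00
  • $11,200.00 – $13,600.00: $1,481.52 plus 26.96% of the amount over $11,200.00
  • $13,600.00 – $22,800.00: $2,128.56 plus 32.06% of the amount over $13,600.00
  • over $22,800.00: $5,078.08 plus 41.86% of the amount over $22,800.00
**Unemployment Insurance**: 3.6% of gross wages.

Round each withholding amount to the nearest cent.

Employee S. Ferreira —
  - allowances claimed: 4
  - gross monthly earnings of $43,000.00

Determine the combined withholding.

Regional Income Tax: taxable = $43,000.00 − 4×$936.00 = $39,256.00
  $5,078.08 + 41.86% × ($39,256.00 − $22,800.00) = $5,078.08 + 41.86% × $16,456.00 = $11,966.56
Unemployment Insurance: 3.6% × $43,000.00 = $1,548.00
Total: $11,966.56 + $1,548.00 = $13,514.56

$13,514.56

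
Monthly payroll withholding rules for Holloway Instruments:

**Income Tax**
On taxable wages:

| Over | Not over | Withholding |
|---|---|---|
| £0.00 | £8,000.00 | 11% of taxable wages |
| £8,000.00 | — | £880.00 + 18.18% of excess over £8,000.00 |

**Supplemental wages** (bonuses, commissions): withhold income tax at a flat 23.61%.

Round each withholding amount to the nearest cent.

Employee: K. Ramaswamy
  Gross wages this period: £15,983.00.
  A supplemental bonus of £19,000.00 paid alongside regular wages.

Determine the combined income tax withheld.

Income Tax: taxable = £15,983.00
  £880.00 + 18.18% × (£15,983.00 − £8,000.00) = £880.00 + 18.18% × £7,983.00 = £2,331.31
Supplemental (23.61% flat on bonus): 23.61% × £19,000.00 = £4,485.90
Total income tax: £2,331.31 + £4,485.90 = £6,817.21

£6,817.21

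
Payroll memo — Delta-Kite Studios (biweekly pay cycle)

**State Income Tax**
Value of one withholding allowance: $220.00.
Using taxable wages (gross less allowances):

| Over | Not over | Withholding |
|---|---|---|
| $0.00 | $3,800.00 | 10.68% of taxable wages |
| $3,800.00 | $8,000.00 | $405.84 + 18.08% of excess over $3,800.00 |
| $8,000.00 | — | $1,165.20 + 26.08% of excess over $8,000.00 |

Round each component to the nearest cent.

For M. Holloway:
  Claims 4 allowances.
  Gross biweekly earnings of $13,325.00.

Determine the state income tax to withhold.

$2,324.46

State Income Tax: taxable = $13,325.00 − 4×$220.00 = $12,445.00
  $1,165.20 + 26.08% × ($12,445.00 − $8,000.00) = $1,165.20 + 26.08% × $4,445.00 = $2,324.46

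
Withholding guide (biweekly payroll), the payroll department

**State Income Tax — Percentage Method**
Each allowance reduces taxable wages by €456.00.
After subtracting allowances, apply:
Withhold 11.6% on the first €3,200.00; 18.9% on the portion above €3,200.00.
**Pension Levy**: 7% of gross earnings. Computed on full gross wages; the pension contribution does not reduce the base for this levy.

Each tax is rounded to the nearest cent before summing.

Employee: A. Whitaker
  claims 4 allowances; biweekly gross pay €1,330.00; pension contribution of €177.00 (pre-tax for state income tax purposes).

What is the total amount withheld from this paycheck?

State Income Tax: taxable = €1,330.00 − €177.00 − 4×€456.00 = €-671.00
  Taxable ≤ 0 → €0.00
Pension Levy: 7% × €1,330.00 = €93.10
Total: €0.00 + €93.10 = €93.10

€93.10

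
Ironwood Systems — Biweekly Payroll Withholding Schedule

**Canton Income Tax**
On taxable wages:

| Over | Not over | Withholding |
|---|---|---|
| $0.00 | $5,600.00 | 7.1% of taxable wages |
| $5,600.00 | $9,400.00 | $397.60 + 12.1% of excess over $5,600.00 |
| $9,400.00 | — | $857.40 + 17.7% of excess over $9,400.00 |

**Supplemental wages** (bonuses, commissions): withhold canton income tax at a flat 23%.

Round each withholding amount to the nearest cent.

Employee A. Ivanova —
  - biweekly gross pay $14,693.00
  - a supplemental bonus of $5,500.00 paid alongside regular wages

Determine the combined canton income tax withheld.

$3,059.26

Canton Income Tax: taxable = $14,693.00
  $857.40 + 17.7% × ($14,693.00 − $9,400.00) = $857.40 + 17.7% × $5,293.00 = $1,794.26
Supplemental (23% flat on bonus): 23% × $5,500.00 = $1,265.00
Total canton income tax: $1,794.26 + $1,265.00 = $3,059.26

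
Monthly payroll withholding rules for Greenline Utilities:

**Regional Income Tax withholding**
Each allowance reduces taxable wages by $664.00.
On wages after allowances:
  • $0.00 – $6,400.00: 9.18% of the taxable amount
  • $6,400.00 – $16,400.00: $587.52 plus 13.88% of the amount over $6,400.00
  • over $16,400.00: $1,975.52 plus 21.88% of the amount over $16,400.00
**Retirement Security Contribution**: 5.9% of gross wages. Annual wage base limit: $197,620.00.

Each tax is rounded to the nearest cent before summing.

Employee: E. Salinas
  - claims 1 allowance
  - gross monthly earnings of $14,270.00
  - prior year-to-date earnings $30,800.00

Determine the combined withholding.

Regional Income Tax: taxable = $14,270.00 − 1×$664.00 = $13,606.00
  $587.52 + 13.88% × ($13,606.00 − $6,400.00) = $587.52 + 13.88% × $7,206.00 = $1,587.71
Retirement Security Contribution: 5.9% × $14,270.00 = $841.93
Total: $1,587.71 + $841.93 = $2,429.64

$2,429.64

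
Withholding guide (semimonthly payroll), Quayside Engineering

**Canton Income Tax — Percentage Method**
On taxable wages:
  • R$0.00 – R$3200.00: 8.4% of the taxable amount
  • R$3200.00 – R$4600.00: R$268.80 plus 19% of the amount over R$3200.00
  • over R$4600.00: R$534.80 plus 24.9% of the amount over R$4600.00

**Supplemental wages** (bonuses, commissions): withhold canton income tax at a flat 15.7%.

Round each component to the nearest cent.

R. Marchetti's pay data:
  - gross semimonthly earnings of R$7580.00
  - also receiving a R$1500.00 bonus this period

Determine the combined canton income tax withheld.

R$1512.32

Canton Income Tax: taxable = R$7580.00
  R$534.80 + 24.9% × (R$7580.00 − R$4600.00) = R$534.80 + 24.9% × R$2980.00 = R$1276.82
Supplemental (15.7% flat on bonus): 15.7% × R$1500.00 = R$235.50
Total canton income tax: R$1276.82 + R$235.50 = R$1512.32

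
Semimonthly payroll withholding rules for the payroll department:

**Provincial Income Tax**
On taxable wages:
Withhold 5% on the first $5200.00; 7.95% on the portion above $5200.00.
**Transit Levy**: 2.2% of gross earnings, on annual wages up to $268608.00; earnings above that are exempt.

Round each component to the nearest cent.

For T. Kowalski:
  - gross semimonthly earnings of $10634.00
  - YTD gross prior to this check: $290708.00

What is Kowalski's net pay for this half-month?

Provincial Income Tax: taxable = $10634.00
  $260.00 + 7.95% × ($10634.00 − $5200.00) = $260.00 + 7.95% × $5434.00 = $692.00
Transit Levy: YTD $290708.00 ≥ cap $268608.00 → $0.00
Total withheld: $692.00 + $0.00 = $692.00
Net pay: $10634.00 − $692.00 = $9942.00

$9942.00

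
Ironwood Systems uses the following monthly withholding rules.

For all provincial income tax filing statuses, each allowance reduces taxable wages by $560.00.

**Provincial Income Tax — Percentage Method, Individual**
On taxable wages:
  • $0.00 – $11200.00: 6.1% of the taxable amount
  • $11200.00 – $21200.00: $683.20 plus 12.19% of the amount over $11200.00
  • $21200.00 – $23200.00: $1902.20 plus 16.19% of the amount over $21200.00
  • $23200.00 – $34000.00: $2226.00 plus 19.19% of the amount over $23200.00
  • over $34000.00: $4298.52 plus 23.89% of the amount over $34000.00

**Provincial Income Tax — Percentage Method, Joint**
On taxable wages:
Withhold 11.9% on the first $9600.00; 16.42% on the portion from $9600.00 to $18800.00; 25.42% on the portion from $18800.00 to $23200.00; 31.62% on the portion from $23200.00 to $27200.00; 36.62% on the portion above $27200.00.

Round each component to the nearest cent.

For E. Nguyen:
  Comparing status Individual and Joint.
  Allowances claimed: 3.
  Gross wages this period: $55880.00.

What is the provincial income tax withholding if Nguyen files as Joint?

$14923.72

Provincial Income Tax (Joint): taxable = $55880.00 − 3×$560.00 = $54200.00
  $5036.32 + 36.62% × ($54200.00 − $27200.00) = $5036.32 + 36.62% × $27000.00 = $14923.72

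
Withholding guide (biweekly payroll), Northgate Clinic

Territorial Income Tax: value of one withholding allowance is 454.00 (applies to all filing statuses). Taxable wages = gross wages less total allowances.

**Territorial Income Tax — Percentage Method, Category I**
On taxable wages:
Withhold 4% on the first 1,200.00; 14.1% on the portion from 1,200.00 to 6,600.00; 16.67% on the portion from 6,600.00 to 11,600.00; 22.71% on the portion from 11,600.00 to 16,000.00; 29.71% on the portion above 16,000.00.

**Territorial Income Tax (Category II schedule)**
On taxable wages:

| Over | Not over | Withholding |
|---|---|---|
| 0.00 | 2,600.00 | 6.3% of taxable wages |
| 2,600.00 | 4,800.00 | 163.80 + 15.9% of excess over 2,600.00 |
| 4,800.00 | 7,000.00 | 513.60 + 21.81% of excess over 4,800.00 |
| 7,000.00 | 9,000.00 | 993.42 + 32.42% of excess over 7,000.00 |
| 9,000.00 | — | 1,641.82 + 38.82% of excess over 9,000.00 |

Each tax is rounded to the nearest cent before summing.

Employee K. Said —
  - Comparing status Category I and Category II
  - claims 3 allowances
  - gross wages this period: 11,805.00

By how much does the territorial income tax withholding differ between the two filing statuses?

751.96

Territorial Income Tax (Category I): taxable = 11,805.00 − 3×454.00 = 10,443.00
  809.40 + 16.67% × (10,443.00 − 6,600.00) = 809.40 + 16.67% × 3,843.00 = 1,450.03
Territorial Income Tax (Category II): taxable = 11,805.00 − 3×454.00 = 10,443.00
  1,641.82 + 38.82% × (10,443.00 − 9,000.00) = 1,641.82 + 38.82% × 1,443.00 = 2,201.99
Difference: |1,450.03 − 2,201.99| = 751.96 (higher under Category II)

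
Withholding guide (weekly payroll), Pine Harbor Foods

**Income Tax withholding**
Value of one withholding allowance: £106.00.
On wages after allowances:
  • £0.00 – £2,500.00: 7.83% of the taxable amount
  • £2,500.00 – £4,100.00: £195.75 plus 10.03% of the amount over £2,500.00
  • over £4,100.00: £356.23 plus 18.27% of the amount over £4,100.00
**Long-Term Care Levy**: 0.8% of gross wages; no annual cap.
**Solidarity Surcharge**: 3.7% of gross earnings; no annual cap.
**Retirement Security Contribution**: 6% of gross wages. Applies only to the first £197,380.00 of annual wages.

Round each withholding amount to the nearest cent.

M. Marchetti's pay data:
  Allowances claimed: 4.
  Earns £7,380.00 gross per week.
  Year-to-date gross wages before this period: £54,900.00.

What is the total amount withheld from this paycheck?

£1,652.92

Income Tax: taxable = £7,380.00 − 4×£106.00 = £6,956.00
  £356.23 + 18.27% × (£6,956.00 − £4,100.00) = £356.23 + 18.27% × £2,856.00 = £878.02
Long-Term Care Levy: 0.8% × £7,380.00 = £59.04
Solidarity Surcharge: 3.7% × £7,380.00 = £273.06
Retirement Security Contribution: 6% × £7,380.00 = £442.80
Total: £878.02 + £59.04 + £273.06 + £442.80 = £1,652.92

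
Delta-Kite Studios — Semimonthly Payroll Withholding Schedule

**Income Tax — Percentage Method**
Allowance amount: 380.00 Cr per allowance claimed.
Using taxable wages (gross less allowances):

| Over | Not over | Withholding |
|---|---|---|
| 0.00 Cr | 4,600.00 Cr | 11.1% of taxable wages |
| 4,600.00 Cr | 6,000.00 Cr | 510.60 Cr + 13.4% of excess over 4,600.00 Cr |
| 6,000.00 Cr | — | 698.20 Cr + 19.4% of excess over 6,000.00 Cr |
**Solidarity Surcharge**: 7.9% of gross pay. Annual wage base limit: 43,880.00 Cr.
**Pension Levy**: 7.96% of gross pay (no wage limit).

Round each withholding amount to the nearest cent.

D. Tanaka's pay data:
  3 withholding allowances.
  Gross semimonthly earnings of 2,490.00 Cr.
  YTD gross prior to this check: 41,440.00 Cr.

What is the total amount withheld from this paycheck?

540.81 Cr

Income Tax: taxable = 2,490.00 Cr − 3×380.00 Cr = 1,350.00 Cr
  11.1% × 1,350.00 Cr = 149.85 Cr
Solidarity Surcharge: cap 43,880.00 Cr − YTD 41,440.00 Cr = 2,440.00 Cr subject; 7.9% × 2,440.00 Cr = 192.76 Cr
Pension Levy: 7.96% × 2,490.00 Cr = 198.20 Cr
Total: 149.85 Cr + 192.76 Cr + 198.20 Cr = 540.81 Cr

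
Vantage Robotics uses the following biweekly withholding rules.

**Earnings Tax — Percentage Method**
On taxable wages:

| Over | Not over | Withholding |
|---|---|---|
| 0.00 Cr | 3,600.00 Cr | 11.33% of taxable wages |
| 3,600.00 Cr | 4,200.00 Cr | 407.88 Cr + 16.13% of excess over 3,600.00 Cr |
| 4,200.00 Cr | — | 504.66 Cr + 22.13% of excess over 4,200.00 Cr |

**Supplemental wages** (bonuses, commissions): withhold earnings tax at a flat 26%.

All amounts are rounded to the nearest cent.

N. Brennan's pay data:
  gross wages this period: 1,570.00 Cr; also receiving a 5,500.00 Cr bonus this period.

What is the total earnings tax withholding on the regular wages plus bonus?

Earnings Tax: taxable = 1,570.00 Cr
  11.33% × 1,570.00 Cr = 177.88 Cr
Supplemental (26% flat on bonus): 26% × 5,500.00 Cr = 1,430.00 Cr
Total earnings tax: 177.88 Cr + 1,430.00 Cr = 1,607.88 Cr

1,607.88 Cr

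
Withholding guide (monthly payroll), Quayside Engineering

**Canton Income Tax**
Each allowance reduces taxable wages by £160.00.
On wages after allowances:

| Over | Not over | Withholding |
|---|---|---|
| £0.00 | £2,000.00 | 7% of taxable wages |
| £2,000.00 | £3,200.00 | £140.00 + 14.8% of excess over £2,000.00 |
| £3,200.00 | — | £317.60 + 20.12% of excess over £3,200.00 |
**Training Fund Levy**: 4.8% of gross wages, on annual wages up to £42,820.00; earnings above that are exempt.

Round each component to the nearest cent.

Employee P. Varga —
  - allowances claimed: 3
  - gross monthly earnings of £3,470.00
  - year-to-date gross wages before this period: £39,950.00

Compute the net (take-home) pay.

Canton Income Tax: taxable = £3,470.00 − 3×£160.00 = £2,990.00
  £140.00 + 14.8% × (£2,990.00 − £2,000.00) = £140.00 + 14.8% × £990.00 = £286.52
Training Fund Levy: cap £42,820.00 − YTD £39,950.00 = £2,870.00 subject; 4.8% × £2,870.00 = £137.76
Total withheld: £286.52 + £137.76 = £424.28
Net pay: £3,470.00 − £424.28 = £3,045.72

£3,045.72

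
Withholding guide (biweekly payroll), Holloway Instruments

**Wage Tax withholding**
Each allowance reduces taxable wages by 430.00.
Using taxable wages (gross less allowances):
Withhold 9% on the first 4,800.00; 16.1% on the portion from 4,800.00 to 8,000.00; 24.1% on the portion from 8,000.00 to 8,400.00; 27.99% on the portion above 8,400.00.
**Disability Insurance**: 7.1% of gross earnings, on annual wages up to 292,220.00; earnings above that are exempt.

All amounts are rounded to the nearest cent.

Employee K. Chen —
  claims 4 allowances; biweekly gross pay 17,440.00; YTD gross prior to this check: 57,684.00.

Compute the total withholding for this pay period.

Wage Tax: taxable = 17,440.00 − 4×430.00 = 15,720.00
  1,043.60 + 27.99% × (15,720.00 − 8,400.00) = 1,043.60 + 27.99% × 7,320.00 = 3,092.47
Disability Insurance: 7.1% × 17,440.00 = 1,238.24
Total: 3,092.47 + 1,238.24 = 4,330.71

4,330.71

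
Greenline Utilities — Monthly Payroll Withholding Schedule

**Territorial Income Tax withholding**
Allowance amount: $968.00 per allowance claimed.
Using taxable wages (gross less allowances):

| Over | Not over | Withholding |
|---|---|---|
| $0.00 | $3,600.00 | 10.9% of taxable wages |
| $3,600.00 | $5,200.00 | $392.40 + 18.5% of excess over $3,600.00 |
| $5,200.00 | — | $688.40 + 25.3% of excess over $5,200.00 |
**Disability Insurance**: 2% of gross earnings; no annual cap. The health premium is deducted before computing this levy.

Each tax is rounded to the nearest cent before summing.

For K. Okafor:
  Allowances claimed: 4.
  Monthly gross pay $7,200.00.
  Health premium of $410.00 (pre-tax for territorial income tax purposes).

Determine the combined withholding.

Territorial Income Tax: taxable = $7,200.00 − $410.00 − 4×$968.00 = $2,918.00
  10.9% × $2,918.00 = $318.06
Disability Insurance: 2% × $6,790.00 = $135.80
Total: $318.06 + $135.80 = $453.86

$453.86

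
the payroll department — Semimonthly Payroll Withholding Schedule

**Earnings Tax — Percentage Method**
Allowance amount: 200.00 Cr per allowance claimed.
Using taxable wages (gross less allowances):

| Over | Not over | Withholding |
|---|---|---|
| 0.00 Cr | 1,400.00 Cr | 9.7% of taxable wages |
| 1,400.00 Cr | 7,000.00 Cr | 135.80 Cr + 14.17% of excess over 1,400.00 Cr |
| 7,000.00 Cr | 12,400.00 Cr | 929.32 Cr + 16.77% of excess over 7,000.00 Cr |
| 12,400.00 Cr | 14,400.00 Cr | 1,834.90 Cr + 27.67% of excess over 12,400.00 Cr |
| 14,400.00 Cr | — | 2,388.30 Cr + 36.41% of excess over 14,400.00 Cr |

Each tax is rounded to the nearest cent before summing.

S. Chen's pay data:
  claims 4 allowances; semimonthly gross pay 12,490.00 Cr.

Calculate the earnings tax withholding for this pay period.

Earnings Tax: taxable = 12,490.00 Cr − 4×200.00 Cr = 11,690.00 Cr
  929.32 Cr + 16.77% × (11,690.00 Cr − 7,000.00 Cr) = 929.32 Cr + 16.77% × 4,690.00 Cr = 1,715.83 Cr

1,715.83 Cr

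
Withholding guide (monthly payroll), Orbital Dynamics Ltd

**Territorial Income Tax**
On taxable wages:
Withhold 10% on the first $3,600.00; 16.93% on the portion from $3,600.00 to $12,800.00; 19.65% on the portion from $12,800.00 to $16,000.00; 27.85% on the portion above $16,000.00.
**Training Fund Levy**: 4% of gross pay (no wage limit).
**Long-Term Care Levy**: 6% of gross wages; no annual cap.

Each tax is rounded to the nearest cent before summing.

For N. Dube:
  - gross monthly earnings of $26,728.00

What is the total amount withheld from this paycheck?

$8,206.91

Territorial Income Tax: taxable = $26,728.00
  $2,546.36 + 27.85% × ($26,728.00 − $16,000.00) = $2,546.36 + 27.85% × $10,728.00 = $5,534.11
Training Fund Levy: 4% × $26,728.00 = $1,069.12
Long-Term Care Levy: 6% × $26,728.00 = $1,603.68
Total: $5,534.11 + $1,069.12 + $1,603.68 = $8,206.91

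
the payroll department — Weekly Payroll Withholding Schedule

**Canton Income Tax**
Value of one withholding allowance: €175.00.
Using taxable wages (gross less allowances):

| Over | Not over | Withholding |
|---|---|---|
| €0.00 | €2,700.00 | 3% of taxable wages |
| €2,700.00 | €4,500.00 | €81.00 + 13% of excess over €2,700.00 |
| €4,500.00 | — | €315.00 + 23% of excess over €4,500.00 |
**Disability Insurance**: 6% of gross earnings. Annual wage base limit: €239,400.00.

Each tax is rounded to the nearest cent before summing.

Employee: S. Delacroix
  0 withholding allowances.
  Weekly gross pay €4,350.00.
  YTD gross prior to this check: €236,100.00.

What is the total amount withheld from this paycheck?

Canton Income Tax: taxable = €4,350.00
  €81.00 + 13% × (€4,350.00 − €2,700.00) = €81.00 + 13% × €1,650.00 = €295.50
Disability Insurance: cap €239,400.00 − YTD €236,100.00 = €3,300.00 subject; 6% × €3,300.00 = €198.00
Total: €295.50 + €198.00 = €493.50

€493.50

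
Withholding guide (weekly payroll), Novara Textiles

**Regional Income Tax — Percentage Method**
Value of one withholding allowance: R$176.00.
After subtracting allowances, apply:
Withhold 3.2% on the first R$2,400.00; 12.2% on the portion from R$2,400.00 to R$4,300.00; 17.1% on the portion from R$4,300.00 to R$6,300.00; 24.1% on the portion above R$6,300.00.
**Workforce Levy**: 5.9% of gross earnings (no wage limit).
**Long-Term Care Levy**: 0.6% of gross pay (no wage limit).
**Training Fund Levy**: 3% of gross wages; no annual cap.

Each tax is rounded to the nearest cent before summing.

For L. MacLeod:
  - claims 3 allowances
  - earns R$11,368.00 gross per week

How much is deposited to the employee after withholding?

Regional Income Tax: taxable = R$11,368.00 − 3×R$176.00 = R$10,840.00
  R$650.60 + 24.1% × (R$10,840.00 − R$6,300.00) = R$650.60 + 24.1% × R$4,540.00 = R$1,744.74
Workforce Levy: 5.9% × R$11,368.00 = R$670.71
Long-Term Care Levy: 0.6% × R$11,368.00 = R$68.21
Training Fund Levy: 3% × R$11,368.00 = R$341.04
Total withheld: R$1,744.74 + R$670.71 + R$68.21 + R$341.04 = R$2,824.70
Net pay: R$11,368.00 − R$2,824.70 = R$8,543.30

R$8,543.30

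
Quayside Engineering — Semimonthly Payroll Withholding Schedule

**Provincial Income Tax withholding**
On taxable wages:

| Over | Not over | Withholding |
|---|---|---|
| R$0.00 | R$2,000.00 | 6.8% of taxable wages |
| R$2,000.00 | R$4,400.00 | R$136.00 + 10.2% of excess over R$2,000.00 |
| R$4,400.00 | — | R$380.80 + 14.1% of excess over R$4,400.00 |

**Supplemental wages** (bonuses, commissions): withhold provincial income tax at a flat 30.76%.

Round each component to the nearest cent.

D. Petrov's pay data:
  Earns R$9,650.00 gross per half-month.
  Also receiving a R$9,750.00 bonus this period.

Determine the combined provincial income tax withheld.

Provincial Income Tax: taxable = R$9,650.00
  R$380.80 + 14.1% × (R$9,650.00 − R$4,400.00) = R$380.80 + 14.1% × R$5,250.00 = R$1,121.05
Supplemental (30.76% flat on bonus): 30.76% × R$9,750.00 = R$2,999.10
Total provincial income tax: R$1,121.05 + R$2,999.10 = R$4,120.15

R$4,120.15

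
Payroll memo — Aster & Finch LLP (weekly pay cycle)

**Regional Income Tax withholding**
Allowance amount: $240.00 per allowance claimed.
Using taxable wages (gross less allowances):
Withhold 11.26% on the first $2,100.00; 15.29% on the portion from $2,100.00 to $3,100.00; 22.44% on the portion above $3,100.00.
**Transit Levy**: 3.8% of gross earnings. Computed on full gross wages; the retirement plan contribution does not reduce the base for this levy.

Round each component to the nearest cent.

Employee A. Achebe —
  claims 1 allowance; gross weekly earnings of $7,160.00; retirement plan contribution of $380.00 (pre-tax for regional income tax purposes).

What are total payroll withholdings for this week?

Regional Income Tax: taxable = $7,160.00 − $380.00 − 1×$240.00 = $6,540.00
  $389.36 + 22.44% × ($6,540.00 − $3,100.00) = $389.36 + 22.44% × $3,440.00 = $1,161.30
Transit Levy: 3.8% × $7,160.00 = $272.08
Total: $1,161.30 + $272.08 = $1,433.38

$1,433.38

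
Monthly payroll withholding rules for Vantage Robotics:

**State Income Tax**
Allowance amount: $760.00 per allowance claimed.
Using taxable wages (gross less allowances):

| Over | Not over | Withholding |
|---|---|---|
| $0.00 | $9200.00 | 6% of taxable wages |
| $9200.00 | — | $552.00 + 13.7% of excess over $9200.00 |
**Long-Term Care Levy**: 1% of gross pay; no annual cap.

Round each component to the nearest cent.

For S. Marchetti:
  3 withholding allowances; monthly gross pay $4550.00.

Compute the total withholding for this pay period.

$181.70

State Income Tax: taxable = $4550.00 − 3×$760.00 = $2270.00
  6% × $2270.00 = $136.20
Long-Term Care Levy: 1% × $4550.00 = $45.50
Total: $136.20 + $45.50 = $181.70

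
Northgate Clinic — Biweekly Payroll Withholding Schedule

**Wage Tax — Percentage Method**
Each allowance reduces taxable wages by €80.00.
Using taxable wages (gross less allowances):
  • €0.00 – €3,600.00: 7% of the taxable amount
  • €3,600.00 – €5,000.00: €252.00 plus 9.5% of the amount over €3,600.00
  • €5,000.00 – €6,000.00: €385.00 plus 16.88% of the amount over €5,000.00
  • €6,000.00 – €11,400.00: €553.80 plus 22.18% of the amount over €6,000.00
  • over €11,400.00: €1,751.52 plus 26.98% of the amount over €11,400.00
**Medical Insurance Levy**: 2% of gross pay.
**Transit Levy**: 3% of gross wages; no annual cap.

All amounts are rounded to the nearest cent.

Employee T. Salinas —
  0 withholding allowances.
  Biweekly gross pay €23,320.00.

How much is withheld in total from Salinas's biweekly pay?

Wage Tax: taxable = €23,320.00
  €1,751.52 + 26.98% × (€23,320.00 − €11,400.00) = €1,751.52 + 26.98% × €11,920.00 = €4,967.54
Medical Insurance Levy: 2% × €23,320.00 = €466.40
Transit Levy: 3% × €23,320.00 = €699.60
Total: €4,967.54 + €466.40 + €699.60 = €6,133.54

€6,133.54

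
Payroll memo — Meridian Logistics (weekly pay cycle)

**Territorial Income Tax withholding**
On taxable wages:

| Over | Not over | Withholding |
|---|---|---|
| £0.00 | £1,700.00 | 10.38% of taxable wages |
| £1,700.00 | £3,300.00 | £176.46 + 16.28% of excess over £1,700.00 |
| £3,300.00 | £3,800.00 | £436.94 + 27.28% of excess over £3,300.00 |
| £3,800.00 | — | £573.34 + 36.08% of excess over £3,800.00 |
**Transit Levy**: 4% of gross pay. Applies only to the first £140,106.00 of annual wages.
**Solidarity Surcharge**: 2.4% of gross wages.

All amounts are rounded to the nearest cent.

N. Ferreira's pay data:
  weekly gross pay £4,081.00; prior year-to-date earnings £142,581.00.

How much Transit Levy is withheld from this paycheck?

Transit Levy: YTD £142,581.00 ≥ cap £140,106.00 → £0.00

£0.00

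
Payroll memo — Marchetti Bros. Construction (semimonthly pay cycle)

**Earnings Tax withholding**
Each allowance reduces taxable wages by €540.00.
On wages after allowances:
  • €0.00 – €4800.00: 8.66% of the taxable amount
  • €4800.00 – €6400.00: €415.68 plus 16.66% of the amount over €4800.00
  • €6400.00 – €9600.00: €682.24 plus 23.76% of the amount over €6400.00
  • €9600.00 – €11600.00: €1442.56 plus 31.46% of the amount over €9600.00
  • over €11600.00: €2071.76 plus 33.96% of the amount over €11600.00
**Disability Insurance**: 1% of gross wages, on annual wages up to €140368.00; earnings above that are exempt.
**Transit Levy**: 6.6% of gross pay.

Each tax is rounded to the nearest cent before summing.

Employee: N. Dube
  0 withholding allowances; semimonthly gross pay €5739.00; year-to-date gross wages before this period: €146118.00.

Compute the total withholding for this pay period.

Earnings Tax: taxable = €5739.00
  €415.68 + 16.66% × (€5739.00 − €4800.00) = €415.68 + 16.66% × €939.00 = €572.12
Disability Insurance: YTD €146118.00 ≥ cap €140368.00 → €0.00
Transit Levy: 6.6% × €5739.00 = €378.77
Total: €572.12 + €0.00 + €378.77 = €950.89

€950.89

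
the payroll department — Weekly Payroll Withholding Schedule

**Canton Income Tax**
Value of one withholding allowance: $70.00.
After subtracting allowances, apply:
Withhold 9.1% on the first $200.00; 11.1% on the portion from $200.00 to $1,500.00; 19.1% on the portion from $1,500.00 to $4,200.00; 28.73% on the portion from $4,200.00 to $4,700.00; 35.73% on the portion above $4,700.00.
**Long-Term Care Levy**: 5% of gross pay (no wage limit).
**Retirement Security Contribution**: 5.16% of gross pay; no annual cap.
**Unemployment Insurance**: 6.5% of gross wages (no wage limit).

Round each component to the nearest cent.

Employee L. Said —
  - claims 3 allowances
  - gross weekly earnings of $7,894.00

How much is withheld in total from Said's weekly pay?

Canton Income Tax: taxable = $7,894.00 − 3×$70.00 = $7,684.00
  $821.85 + 35.73% × ($7,684.00 − $4,700.00) = $821.85 + 35.73% × $2,984.00 = $1,888.03
Long-Term Care Levy: 5% × $7,894.00 = $394.70
Retirement Security Contribution: 5.16% × $7,894.00 = $407.33
Unemployment Insurance: 6.5% × $7,894.00 = $513.11
Total: $1,888.03 + $394.70 + $407.33 + $513.11 = $3,203.17

$3,203.17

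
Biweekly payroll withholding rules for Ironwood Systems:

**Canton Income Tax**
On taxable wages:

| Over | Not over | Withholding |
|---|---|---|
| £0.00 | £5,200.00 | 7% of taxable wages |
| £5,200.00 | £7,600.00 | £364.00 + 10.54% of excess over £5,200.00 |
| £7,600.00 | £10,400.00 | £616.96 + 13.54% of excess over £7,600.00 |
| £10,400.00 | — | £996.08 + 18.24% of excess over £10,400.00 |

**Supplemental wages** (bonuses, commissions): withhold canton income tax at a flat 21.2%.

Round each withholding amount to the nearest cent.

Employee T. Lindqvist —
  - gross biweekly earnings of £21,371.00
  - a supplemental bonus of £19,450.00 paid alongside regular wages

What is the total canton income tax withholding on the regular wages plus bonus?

£7,120.59

Canton Income Tax: taxable = £21,371.00
  £996.08 + 18.24% × (£21,371.00 − £10,400.00) = £996.08 + 18.24% × £10,971.00 = £2,997.19
Supplemental (21.2% flat on bonus): 21.2% × £19,450.00 = £4,123.40
Total canton income tax: £2,997.19 + £4,123.40 = £7,120.59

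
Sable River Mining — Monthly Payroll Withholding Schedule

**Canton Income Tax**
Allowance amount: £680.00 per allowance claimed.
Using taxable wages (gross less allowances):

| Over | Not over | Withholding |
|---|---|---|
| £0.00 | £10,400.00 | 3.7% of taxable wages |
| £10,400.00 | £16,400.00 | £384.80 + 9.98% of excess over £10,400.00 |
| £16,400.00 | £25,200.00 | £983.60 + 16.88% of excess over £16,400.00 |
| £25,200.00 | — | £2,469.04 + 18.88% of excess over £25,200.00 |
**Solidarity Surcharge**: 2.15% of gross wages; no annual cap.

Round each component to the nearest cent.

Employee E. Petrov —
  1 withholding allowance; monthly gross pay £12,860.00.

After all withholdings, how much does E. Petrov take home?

£12,021.07

Canton Income Tax: taxable = £12,860.00 − 1×£680.00 = £12,180.00
  £384.80 + 9.98% × (£12,180.00 − £10,400.00) = £384.80 + 9.98% × £1,780.00 = £562.44
Solidarity Surcharge: 2.15% × £12,860.00 = £276.49
Total withheld: £562.44 + £276.49 = £838.93
Net pay: £12,860.00 − £838.93 = £12,021.07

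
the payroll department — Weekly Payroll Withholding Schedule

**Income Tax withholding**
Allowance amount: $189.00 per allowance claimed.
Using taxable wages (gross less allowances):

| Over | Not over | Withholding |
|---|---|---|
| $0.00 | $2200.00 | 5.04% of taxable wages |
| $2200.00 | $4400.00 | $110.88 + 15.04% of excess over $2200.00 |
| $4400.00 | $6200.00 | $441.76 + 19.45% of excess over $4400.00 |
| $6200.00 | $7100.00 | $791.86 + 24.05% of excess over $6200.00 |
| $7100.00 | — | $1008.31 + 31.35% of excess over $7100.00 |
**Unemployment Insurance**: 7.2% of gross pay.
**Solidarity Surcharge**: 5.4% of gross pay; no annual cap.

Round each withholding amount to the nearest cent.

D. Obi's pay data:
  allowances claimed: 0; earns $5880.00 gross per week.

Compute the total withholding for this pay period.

Income Tax: taxable = $5880.00
  $441.76 + 19.45% × ($5880.00 − $4400.00) = $441.76 + 19.45% × $1480.00 = $729.62
Unemployment Insurance: 7.2% × $5880.00 = $423.36
Solidarity Surcharge: 5.4% × $5880.00 = $317.52
Total: $729.62 + $423.36 + $317.52 = $1470.50

$1470.50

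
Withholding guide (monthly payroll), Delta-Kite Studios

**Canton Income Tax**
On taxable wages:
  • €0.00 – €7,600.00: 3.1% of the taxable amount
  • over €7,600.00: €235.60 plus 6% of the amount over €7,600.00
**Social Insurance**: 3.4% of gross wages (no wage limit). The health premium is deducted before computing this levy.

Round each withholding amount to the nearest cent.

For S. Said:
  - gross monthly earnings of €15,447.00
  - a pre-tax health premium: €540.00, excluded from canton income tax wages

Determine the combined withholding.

Canton Income Tax: taxable = €15,447.00 − €540.00 = €14,907.00
  €235.60 + 6% × (€14,907.00 − €7,600.00) = €235.60 + 6% × €7,307.00 = €674.02
Social Insurance: 3.4% × €14,907.00 = €506.84
Total: €674.02 + €506.84 = €1,180.86

€1,180.86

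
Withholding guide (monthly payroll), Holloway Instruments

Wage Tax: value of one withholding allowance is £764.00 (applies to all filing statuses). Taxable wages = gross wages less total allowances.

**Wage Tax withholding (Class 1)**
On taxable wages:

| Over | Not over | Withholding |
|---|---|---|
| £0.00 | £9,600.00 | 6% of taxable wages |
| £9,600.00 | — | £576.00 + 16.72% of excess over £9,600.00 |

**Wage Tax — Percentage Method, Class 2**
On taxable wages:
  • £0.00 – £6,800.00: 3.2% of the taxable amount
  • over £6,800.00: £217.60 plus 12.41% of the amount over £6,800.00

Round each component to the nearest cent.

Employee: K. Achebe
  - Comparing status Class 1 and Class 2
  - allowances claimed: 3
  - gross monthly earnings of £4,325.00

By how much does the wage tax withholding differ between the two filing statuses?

£56.92

Wage Tax (Class 1): taxable = £4,325.00 − 3×£764.00 = £2,033.00
  6% × £2,033.00 = £121.98
Wage Tax (Class 2): taxable = £4,325.00 − 3×£764.00 = £2,033.00
  3.2% × £2,033.00 = £65.06
Difference: |£121.98 − £65.06| = £56.92 (higher under Class 1)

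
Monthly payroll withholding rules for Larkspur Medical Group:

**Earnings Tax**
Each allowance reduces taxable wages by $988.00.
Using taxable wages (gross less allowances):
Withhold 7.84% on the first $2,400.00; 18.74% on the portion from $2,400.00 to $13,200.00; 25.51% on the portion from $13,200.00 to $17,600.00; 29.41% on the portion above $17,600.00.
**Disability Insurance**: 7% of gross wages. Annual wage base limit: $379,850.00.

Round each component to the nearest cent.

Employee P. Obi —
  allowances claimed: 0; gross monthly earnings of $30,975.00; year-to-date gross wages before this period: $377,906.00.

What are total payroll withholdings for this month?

Earnings Tax: taxable = $30,975.00
  $3,334.52 + 29.41% × ($30,975.00 − $17,600.00) = $3,334.52 + 29.41% × $13,375.00 = $7,268.11
Disability Insurance: cap $379,850.00 − YTD $377,906.00 = $1,944.00 subject; 7% × $1,944.00 = $136.08
Total: $7,268.11 + $136.08 = $7,404.19

$7,404.19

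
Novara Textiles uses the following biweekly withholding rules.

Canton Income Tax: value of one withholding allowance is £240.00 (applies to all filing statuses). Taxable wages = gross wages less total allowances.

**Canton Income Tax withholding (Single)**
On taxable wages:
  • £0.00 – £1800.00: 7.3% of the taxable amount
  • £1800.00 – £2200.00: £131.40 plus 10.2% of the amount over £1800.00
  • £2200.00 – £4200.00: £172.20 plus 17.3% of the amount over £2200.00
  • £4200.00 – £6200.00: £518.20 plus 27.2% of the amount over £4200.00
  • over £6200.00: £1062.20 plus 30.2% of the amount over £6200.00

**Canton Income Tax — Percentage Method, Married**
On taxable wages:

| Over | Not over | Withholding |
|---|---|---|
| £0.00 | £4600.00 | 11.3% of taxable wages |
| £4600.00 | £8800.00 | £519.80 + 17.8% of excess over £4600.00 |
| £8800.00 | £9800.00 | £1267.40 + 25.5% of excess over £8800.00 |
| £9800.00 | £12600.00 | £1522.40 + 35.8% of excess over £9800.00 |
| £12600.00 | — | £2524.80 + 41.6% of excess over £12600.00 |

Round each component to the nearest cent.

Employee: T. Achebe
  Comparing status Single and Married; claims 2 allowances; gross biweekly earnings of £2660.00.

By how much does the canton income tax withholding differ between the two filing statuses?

£76.18

Canton Income Tax (Single): taxable = £2660.00 − 2×£240.00 = £2180.00
  £131.40 + 10.2% × (£2180.00 − £1800.00) = £131.40 + 10.2% × £380.00 = £170.16
Canton Income Tax (Married): taxable = £2660.00 − 2×£240.00 = £2180.00
  11.3% × £2180.00 = £246.34
Difference: |£170.16 − £246.34| = £76.18 (higher under Married)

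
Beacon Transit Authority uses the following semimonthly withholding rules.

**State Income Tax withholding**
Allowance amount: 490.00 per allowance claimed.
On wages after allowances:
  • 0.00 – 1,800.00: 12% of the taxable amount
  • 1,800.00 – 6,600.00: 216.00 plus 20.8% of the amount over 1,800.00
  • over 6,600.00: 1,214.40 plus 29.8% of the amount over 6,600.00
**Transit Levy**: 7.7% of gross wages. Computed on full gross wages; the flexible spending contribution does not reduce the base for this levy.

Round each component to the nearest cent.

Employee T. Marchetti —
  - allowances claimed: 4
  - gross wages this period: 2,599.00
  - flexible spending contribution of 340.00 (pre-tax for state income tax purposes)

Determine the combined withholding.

236.00

State Income Tax: taxable = 2,599.00 − 340.00 − 4×490.00 = 299.00
  12% × 299.00 = 35.88
Transit Levy: 7.7% × 2,599.00 = 200.12
Total: 35.88 + 200.12 = 236.00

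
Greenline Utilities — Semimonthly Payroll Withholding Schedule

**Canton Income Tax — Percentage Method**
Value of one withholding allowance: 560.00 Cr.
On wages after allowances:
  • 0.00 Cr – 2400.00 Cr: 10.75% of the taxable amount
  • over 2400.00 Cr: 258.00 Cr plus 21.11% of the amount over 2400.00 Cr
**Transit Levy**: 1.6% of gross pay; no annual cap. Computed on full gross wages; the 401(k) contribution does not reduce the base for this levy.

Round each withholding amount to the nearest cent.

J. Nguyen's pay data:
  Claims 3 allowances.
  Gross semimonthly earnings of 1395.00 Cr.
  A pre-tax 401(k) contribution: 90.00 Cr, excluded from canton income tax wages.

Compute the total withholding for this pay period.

22.32 Cr

Canton Income Tax: taxable = 1395.00 Cr − 90.00 Cr − 3×560.00 Cr = -375.00 Cr
  Taxable ≤ 0 → 0.00 Cr
Transit Levy: 1.6% × 1395.00 Cr = 22.32 Cr
Total: 0.00 Cr + 22.32 Cr = 22.32 Cr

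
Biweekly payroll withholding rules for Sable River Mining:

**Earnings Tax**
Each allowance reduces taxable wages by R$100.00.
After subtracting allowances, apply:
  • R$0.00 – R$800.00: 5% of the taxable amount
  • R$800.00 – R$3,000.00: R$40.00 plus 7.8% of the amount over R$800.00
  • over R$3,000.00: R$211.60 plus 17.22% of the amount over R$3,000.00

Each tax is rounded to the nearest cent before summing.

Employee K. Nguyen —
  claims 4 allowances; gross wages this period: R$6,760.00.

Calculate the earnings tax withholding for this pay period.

Earnings Tax: taxable = R$6,760.00 − 4×R$100.00 = R$6,360.00
  R$211.60 + 17.22% × (R$6,360.00 − R$3,000.00) = R$211.60 + 17.22% × R$3,360.00 = R$790.19

R$790.19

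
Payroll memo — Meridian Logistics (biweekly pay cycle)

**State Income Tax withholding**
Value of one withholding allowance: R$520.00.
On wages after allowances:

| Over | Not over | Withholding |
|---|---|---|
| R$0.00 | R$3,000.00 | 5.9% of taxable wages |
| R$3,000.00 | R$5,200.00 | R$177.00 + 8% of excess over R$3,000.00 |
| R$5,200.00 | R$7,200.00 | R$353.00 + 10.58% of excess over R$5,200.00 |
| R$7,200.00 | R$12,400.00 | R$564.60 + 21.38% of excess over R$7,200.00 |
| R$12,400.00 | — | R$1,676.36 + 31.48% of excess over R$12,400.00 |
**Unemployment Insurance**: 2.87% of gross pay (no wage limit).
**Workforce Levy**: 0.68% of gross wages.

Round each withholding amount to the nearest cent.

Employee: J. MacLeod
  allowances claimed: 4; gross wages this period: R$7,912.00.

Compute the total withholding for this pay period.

R$700.74

State Income Tax: taxable = R$7,912.00 − 4×R$520.00 = R$5,832.00
  R$353.00 + 10.58% × (R$5,832.00 − R$5,200.00) = R$353.00 + 10.58% × R$632.00 = R$419.87
Unemployment Insurance: 2.87% × R$7,912.00 = R$227.07
Workforce Levy: 0.68% × R$7,912.00 = R$53.80
Total: R$419.87 + R$227.07 + R$53.80 = R$700.74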